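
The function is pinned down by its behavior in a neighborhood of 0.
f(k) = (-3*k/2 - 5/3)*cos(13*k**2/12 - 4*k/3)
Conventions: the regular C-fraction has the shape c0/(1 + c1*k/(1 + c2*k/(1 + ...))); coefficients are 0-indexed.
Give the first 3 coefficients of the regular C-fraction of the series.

Taylor coefficients (expand at 0): a_0 = -5/3, a_1 = -3/2, a_2 = 40/27.
c0 = a_0 = -5/3. Peel one level at a time: if S = 1 + c*k/S' with S'(0) = 1, then c is the k-coefficient of S and S' = c*k/(S - 1).
S_1 = c0/f = 1 + (-9/10)*k + (1529/900)*k^2 + ...; c1 = -9/10.
S_2 = c1*k/(S_1 - 1) = 1 + (1529/810)*k + ...; c2 = 1529/810.

The regular C-fraction coefficients are [-5/3, -9/10, 1529/810].


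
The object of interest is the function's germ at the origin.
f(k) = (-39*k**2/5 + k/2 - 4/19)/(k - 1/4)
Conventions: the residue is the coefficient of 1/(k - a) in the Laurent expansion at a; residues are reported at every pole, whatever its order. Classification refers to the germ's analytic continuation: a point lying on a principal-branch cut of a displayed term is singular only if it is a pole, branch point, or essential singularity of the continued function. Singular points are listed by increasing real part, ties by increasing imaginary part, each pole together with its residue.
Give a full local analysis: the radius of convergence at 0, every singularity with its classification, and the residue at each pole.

Denominator factor (k - 1/4): pole of order 1 at 1/4, modulus 1/4.
The radius of convergence is the smallest modulus among the singular points: 1/4.
At the order-1 pole 1/4 set g(k) = (k - (1/4))*f(k) = -39*k**2/5 + k/2 - 4/19.
Simple pole: residue = g(a) at a = 1/4, which is -871/1520.

Radius of convergence at 0: 1/4.
At 1/4: a pole of order 1; residue -871/1520.


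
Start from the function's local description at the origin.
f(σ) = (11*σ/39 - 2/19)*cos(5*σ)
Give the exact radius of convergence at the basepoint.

The radius of convergence is infinite.

The factor cos(5*σ) is entire and contributes no finite singular point.
The polynomial part has no poles.
No finite singular points: the Taylor series at 0 converges everywhere.


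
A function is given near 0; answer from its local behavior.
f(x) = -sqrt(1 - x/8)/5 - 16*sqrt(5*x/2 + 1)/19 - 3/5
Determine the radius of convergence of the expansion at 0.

Branch term (-1/5)*sqrt(1 - x/(8)): its argument vanishes at x = 8, a square-root branch point, modulus 8.
Branch term (-16/19)*sqrt(1 - x/(-2/5)): its argument vanishes at x = -2/5, a square-root branch point, modulus 2/5.
The radius of convergence is the smallest modulus among the singular points: 2/5.

The radius of convergence is 2/5.


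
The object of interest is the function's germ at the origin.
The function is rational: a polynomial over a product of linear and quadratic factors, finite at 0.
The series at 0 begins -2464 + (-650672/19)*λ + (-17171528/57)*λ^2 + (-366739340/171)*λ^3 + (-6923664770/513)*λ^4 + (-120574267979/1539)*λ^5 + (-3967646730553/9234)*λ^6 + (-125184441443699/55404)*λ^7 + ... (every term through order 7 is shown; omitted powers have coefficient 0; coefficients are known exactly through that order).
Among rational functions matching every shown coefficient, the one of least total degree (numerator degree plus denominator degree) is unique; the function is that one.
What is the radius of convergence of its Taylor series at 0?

No rational of total degree below 5 reproduces all 8 coefficients; solving the [1/4] Pade equations on them gives f(λ) = (-26*λ/19 - 21)/((λ - 6/11)*(λ - 1/4)**3), whose expansion matches every shown term.
Denominator factor (λ - 1/4)^3: pole of order 3 at 1/4, modulus 1/4.
Denominator factor (λ - 6/11): pole of order 1 at 6/11, modulus 6/11.
The radius of convergence is the smallest modulus among the singular points: 1/4.

The radius of convergence is 1/4.


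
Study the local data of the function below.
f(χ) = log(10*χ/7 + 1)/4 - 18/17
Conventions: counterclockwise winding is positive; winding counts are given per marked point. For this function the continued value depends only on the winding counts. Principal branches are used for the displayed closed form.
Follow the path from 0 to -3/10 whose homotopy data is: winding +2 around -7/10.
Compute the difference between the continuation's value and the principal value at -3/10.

The rational part is single-valued and drops out of the difference; each branch term changes only by its own monodromy.
(1/4)*log(1 - χ/(-7/10)): each positive loop around -7/10 adds 2*pi*i to the log, so winding +2 contributes (1/4)*(2)*2*pi*i = pi*i.
Summing the contributions at χ = -3/10 gives pi*i.

Continued minus principal equals pi*i.


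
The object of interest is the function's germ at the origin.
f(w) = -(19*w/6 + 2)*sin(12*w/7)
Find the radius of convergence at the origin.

The factor -sin(12*w/7) is entire and contributes no finite singular point.
The polynomial part has no poles.
No finite singular points: the Taylor series at 0 converges everywhere.

The radius of convergence is infinite.


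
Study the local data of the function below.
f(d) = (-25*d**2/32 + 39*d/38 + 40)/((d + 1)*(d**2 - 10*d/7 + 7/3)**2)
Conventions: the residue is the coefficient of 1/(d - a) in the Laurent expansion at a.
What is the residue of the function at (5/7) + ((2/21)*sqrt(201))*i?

The residue is (-10240461/12160000) - ((148977591/814720000)*sqrt(201))*i.


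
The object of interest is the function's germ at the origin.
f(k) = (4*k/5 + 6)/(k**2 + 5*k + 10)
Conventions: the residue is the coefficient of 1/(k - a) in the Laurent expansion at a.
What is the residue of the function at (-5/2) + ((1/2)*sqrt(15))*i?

The factor k**2 + 5*k + 10 splits as (k - a)(k - a') with a = (-5/2) + ((1/2)*sqrt(15))*i, a' = (-5/2) - ((1/2)*sqrt(15))*i. At the order-1 pole a set g(k) = (k - a)*f(k) = [4*k/5 + 6] / (k - a').
Simple pole: residue = g(a) at a = (-5/2) + ((1/2)*sqrt(15))*i, which is (2/5) - ((4/15)*sqrt(15))*i.

The residue is (2/5) - ((4/15)*sqrt(15))*i.


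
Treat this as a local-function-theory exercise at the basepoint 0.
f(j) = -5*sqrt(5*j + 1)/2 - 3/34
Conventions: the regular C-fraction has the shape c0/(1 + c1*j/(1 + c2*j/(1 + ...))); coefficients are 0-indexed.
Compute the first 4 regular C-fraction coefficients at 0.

Taylor coefficients (expand at 0): a_0 = -44/17, a_1 = -25/4, a_2 = 125/16, a_3 = -625/32.
c0 = a_0 = -44/17. Peel one level at a time: if S = 1 + c*j/S' with S'(0) = 1, then c is the j-coefficient of S and S' = c*j/(S - 1).
S_1 = c0/f = 1 + (-425/176)*j + (274125/30976)*j^2 + ...; c1 = -425/176.
S_2 = c1*j/(S_1 - 1) = 1 + (645/176)*j + (-25/16)*j^2 + ...; c2 = 645/176.
S_3 = c2*j/(S_2 - 1) = 1 + (55/129)*j + ...; c3 = 55/129.

The regular C-fraction coefficients are [-44/17, -425/176, 645/176, 55/129].


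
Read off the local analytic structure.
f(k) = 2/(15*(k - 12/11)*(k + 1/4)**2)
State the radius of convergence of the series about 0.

The radius of convergence is 1/4.

Denominator factor (k + 1/4)^2: pole of order 2 at -1/4, modulus 1/4.
Denominator factor (k - 12/11): pole of order 1 at 12/11, modulus 12/11.
The radius of convergence is the smallest modulus among the singular points: 1/4.


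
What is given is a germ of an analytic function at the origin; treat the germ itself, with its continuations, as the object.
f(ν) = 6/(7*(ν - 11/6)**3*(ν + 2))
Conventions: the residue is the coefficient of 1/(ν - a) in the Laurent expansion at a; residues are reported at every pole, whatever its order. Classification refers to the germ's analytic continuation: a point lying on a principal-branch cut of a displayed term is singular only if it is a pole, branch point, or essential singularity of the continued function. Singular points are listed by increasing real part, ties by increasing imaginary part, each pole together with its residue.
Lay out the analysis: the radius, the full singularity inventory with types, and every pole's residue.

Denominator factor (ν - 11/6)^3: pole of order 3 at 11/6, modulus 11/6.
Denominator factor (ν + 2): pole of order 1 at -2, modulus 2.
The radius of convergence is the smallest modulus among the singular points: 11/6.
At the order-1 pole -2 set g(ν) = (ν - (-2))*f(ν) = 6/(7*(ν - 11/6)**3).
Simple pole: residue = g(a) at a = -2, which is -1296/85169.
At the order-3 pole 11/6 set g(ν) = (ν - (11/6))^3*f(ν) = 6/(7*(ν + 2)).
Order-3 pole: residue = g''(a)/2; g''(11/6) = 2592/85169, so the residue is 1296/85169.
List the singular points by increasing real part (a conjugate pair: the negative imaginary part first).

Radius of convergence at 0: 11/6.
At -2: a pole of order 1; residue -1296/85169.
At 11/6: a pole of order 3; residue 1296/85169.


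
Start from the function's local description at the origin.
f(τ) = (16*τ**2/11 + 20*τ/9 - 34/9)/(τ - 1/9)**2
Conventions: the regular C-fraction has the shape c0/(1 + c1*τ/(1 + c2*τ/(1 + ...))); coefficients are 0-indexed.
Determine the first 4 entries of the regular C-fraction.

The regular C-fraction coefficients are [-306, -296/17, 226163/55352, -3372582825/736386728].

Taylor coefficients (expand at 0): a_0 = -306, a_1 = -5328, a_2 = -781002/11, a_3 = -9310788/11.
c0 = a_0 = -306. Peel one level at a time: if S = 1 + c*τ/S' with S'(0) = 1, then c is the τ-coefficient of S and S' = c*τ/(S - 1).
S_1 = c0/f = 1 + (-296/17)*τ + (226163/3179)*τ^2 + ...; c1 = -296/17.
S_2 = c1*τ/(S_1 - 1) = 1 + (226163/55352)*τ + (198387225/10601536)*τ^2 + ...; c2 = 226163/55352.
S_3 = c2*τ/(S_2 - 1) = 1 + (-3372582825/736386728)*τ + ...; c3 = -3372582825/736386728.


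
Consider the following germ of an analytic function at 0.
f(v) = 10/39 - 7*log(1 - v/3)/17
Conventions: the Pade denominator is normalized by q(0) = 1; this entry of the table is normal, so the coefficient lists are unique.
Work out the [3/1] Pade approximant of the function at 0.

The Pade approximant has numerator coefficients [10/39, 97/1326, -7/612, -7/11016]; denominator coefficients [1, -1/4].

Taylor coefficients needed (expand at 0): a_0 = 10/39, a_1 = 7/51, a_2 = 7/306, a_3 = 7/1377, a_4 = 7/5508.
Write the denominator as Q(v) = 1 + q1*v. Requiring Q*f - P = O(v^5) with deg P <= 3 kills the coefficients of v^4..v^4 in Q*f:
  v^4: a_4 + q1*a_3 = 0, i.e. 7/5508 + (7/1377)*q1 = 0.
Solving this linear system: q1 = -1/4.
The numerator is Q*f truncated at degree 3: P0 = a_0 = 10/39; P1 = a_1 + q1*a_0 = 97/1326; P2 = a_2 + q1*a_1 = -7/612; P3 = a_3 + q1*a_2 = -7/11016.


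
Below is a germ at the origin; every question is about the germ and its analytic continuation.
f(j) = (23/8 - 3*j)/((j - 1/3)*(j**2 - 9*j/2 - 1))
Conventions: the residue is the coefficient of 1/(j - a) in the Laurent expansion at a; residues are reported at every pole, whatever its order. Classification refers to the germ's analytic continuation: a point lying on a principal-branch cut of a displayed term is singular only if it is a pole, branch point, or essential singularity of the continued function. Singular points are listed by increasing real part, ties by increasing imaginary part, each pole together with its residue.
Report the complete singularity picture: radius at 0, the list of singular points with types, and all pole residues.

Radius of convergence at 0: -9/4 + (1/4)*sqrt(97).
At 9/4 - (1/4)*sqrt(97): a pole of order 1; residue 135/344 + (3099/33368)*sqrt(97).
At 1/3: a pole of order 1; residue -135/172.
At 9/4 + (1/4)*sqrt(97): a pole of order 1; residue 135/344 - (3099/33368)*sqrt(97).

Denominator factor (j - 1/3): pole of order 1 at 1/3, modulus 1/3.
Denominator factor (j**2 - 9*j/2 - 1): discriminant 97/4, real irrational roots 9/4 + (1/4)*sqrt(97) and 9/4 - (1/4)*sqrt(97); poles of order 1, moduli 9/4 + (1/4)*sqrt(97) and -9/4 + (1/4)*sqrt(97).
The radius of convergence is the smallest modulus among the singular points: -9/4 + (1/4)*sqrt(97).
The factor j**2 - 9*j/2 - 1 splits as (j - a)(j - a') with a = 9/4 - (1/4)*sqrt(97), a' = 9/4 + (1/4)*sqrt(97). At the order-1 pole a set g(j) = (j - a)*f(j) = [(23/8 - 3*j)/(j - 1/3)] / (j - a').
Simple pole: residue = g(a) at a = 9/4 - (1/4)*sqrt(97), which is 135/344 + (3099/33368)*sqrt(97).
At the order-1 pole 1/3 set g(j) = (j - (1/3))*f(j) = (23/8 - 3*j)/(j**2 - 9*j/2 - 1).
Simple pole: residue = g(a) at a = 1/3, which is -135/172.
The factor j**2 - 9*j/2 - 1 splits as (j - a)(j - a') with a = 9/4 + (1/4)*sqrt(97), a' = 9/4 - (1/4)*sqrt(97). At the order-1 pole a set g(j) = (j - a)*f(j) = [(23/8 - 3*j)/(j - 1/3)] / (j - a').
Simple pole: residue = g(a) at a = 9/4 + (1/4)*sqrt(97), which is 135/344 - (3099/33368)*sqrt(97).
List the singular points by increasing real part (a conjugate pair: the negative imaginary part first).


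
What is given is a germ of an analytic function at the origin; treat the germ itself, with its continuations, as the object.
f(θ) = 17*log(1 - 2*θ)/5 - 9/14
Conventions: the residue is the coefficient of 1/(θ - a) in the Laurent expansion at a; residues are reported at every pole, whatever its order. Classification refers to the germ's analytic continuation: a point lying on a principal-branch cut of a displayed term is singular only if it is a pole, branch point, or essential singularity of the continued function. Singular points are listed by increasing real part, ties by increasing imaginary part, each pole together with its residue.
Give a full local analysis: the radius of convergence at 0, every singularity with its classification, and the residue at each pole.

Branch term (17/5)*log(1 - θ/(1/2)): its argument vanishes at θ = 1/2, a logarithmic branch point, modulus 1/2.
The radius of convergence is the smallest modulus among the singular points: 1/2.

Radius of convergence at 0: 1/2.
At 1/2: a logarithmic branch point.


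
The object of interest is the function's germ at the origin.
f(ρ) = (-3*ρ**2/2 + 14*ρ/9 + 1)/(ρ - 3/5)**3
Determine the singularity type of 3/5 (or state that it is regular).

The point is a pole of order 3.

The denominator factor ρ - 3/5 vanishes at 3/5 and appears to the power 3; the numerator there equals 209/150, nonzero, and no other factor vanishes.
Hence a pole whose order is the multiplicity, 3.


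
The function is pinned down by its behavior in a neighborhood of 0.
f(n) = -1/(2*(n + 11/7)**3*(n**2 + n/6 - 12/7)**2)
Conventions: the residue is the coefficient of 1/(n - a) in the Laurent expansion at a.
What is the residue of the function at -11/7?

The residue is -19116315414/88410125.

At the order-3 pole -11/7 set g(n) = (n - (-11/7))^3*f(n) = -1/(2*(n**2 + n/6 - 12/7)**2).
Order-3 pole: residue = g''(a)/2; g''(-11/7) = -38232630828/88410125, so the residue is -19116315414/88410125.


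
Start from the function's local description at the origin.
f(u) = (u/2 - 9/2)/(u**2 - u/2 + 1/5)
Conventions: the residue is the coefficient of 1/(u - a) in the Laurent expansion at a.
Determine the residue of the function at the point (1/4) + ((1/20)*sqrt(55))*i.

The residue is (1/4) + ((35/44)*sqrt(55))*i.

The factor u**2 - u/2 + 1/5 splits as (u - a)(u - a') with a = (1/4) + ((1/20)*sqrt(55))*i, a' = (1/4) - ((1/20)*sqrt(55))*i. At the order-1 pole a set g(u) = (u - a)*f(u) = [u/2 - 9/2] / (u - a').
Simple pole: residue = g(a) at a = (1/4) + ((1/20)*sqrt(55))*i, which is (1/4) + ((35/44)*sqrt(55))*i.


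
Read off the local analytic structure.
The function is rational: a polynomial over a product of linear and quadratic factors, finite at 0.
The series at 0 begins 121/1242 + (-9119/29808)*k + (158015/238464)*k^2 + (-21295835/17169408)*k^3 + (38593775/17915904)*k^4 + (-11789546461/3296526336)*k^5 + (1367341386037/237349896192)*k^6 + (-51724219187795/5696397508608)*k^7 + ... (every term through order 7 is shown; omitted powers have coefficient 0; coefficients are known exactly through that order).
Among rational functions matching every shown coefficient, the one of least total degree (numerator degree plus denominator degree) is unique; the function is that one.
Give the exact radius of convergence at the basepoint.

The radius of convergence is 8/11.

No rational of total degree below 6 reproduces all 8 coefficients; solving the [1/5] Pade equations on them gives f(k) = (28*k/33 + 32/23)/((k + 8/11)**2*(k + 3)**3), whose expansion matches every shown term.
Denominator factor (k + 3)^3: pole of order 3 at -3, modulus 3.
Denominator factor (k + 8/11)^2: pole of order 2 at -8/11, modulus 8/11.
The radius of convergence is the smallest modulus among the singular points: 8/11.


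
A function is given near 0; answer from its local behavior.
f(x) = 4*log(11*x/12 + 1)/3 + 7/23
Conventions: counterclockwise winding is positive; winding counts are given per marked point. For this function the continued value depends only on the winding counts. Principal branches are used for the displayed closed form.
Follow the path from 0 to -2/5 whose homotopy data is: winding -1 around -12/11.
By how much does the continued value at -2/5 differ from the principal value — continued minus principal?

The rational part is single-valued and drops out of the difference; each branch term changes only by its own monodromy.
(4/3)*log(1 - x/(-12/11)): each positive loop around -12/11 adds 2*pi*i to the log, so winding -1 contributes (4/3)*(-1)*2*pi*i = -(8/3)*pi*i.
Summing the contributions at x = -2/5 gives -(8/3)*pi*i.

Continued minus principal equals -(8/3)*pi*i.


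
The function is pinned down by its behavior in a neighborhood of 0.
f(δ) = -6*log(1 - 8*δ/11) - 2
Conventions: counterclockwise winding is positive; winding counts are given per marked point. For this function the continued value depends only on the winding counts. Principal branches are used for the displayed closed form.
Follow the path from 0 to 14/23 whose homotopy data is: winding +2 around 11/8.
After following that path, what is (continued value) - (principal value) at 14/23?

Continued minus principal equals -(24)*pi*i.

The rational part is single-valued and drops out of the difference; each branch term changes only by its own monodromy.
(-6)*log(1 - δ/(11/8)): each positive loop around 11/8 adds 2*pi*i to the log, so winding +2 contributes (-6)*(2)*2*pi*i = -(24)*pi*i.
Summing the contributions at δ = 14/23 gives -(24)*pi*i.


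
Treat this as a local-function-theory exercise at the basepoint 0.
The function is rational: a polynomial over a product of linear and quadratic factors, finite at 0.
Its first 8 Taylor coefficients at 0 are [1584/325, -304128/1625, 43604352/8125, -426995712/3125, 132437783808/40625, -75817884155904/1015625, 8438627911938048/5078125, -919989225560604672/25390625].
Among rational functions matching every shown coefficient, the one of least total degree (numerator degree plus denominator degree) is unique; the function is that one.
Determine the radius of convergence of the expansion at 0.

The radius of convergence is 4 - (1/6)*sqrt(561).

No rational of total degree below 4 reproduces all 8 coefficients; solving the [0/4] Pade equations on them gives f(φ) = 11/(13*(φ**2 + 8*φ + 5/12)**2), whose expansion matches every shown term.
Denominator factor (φ**2 + 8*φ + 5/12)^2: discriminant 187/3, real irrational roots -4 + (1/6)*sqrt(561) and -4 - (1/6)*sqrt(561); poles of order 2, moduli 4 - (1/6)*sqrt(561) and 4 + (1/6)*sqrt(561).
The radius of convergence is the smallest modulus among the singular points: 4 - (1/6)*sqrt(561).


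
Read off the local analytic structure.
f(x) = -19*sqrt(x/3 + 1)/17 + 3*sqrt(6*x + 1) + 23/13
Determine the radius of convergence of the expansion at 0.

The radius of convergence is 1/6.

Branch term (-19/17)*sqrt(1 - x/(-3)): its argument vanishes at x = -3, a square-root branch point, modulus 3.
Branch term (3)*sqrt(1 - x/(-1/6)): its argument vanishes at x = -1/6, a square-root branch point, modulus 1/6.
The radius of convergence is the smallest modulus among the singular points: 1/6.


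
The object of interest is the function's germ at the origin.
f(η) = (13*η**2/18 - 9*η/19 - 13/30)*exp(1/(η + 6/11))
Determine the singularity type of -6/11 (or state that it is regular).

The point is an essential singularity.

The exponent 1/(η - (-6/11)) has a pole at -6/11, so exp(1/(η - (-6/11))) takes every nonzero value near it: an essential singularity (not a pole of any order).


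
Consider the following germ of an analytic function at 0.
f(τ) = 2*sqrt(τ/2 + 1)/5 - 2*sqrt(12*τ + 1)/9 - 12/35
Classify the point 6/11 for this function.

There is no denominator, hence no pole anywhere.
Branch term sqrt(1 - τ/(-1/12)): argument at 6/11 is 83/11, nonzero, so 6/11 is not its branch point (a point on a principal cut is still regular for the continued germ).
Branch term sqrt(1 - τ/(-2)): argument at 6/11 is 14/11, nonzero, so 6/11 is not its branch point (a point on a principal cut is still regular for the continued germ).
So the germ continues analytically to 6/11.

The point is a regular point.


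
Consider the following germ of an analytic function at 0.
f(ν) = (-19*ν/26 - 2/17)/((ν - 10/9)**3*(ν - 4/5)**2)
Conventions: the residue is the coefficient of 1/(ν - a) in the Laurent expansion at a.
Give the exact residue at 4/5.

At the order-2 pole 4/5 set g(ν) = (ν - (4/5))^2*f(ν) = (-19*ν/26 - 2/17)/(ν - 10/9)**3.
Order-2 pole: residue = g'(a); g'(4/5) = 2115284625/8489936, so the residue is 2115284625/8489936.

The residue is 2115284625/8489936.


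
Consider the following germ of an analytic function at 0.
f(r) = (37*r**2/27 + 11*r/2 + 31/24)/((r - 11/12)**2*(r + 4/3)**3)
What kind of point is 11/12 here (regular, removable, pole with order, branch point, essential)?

The denominator factor r - 11/12 vanishes at 11/12 and appears to the power 2; the numerator there equals 29101/3888, nonzero, and no other factor vanishes.
Hence a pole whose order is the multiplicity, 2.

The point is a pole of order 2.


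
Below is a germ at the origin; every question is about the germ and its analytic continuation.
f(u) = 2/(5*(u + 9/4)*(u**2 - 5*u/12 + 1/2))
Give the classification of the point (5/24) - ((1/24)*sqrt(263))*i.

The denominator factor u**2 - 5*u/12 + 1/2 vanishes at (5/24) - ((1/24)*sqrt(263))*i and appears to the power 1; the numerator there equals 2/5, nonzero, and no other factor vanishes.
Hence a pole whose order is the multiplicity, 1.

The point is a pole of order 1.


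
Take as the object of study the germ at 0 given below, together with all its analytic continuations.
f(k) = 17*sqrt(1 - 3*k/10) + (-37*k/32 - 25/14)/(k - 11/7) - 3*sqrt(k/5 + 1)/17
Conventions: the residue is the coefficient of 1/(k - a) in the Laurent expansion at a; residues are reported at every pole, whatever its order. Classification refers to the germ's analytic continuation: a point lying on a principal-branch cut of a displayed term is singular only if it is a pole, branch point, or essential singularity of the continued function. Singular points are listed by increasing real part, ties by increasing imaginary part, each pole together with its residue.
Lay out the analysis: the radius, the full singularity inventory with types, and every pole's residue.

Denominator factor (k - 11/7): pole of order 1 at 11/7, modulus 11/7.
Branch term (-3/17)*sqrt(1 - k/(-5)): its argument vanishes at k = -5, a square-root branch point, modulus 5.
Branch term (17)*sqrt(1 - k/(10/3)): its argument vanishes at k = 10/3, a square-root branch point, modulus 10/3.
The radius of convergence is the smallest modulus among the singular points: 11/7.
The branch terms are analytic at 11/7 and contribute nothing to the residue; only the rational part matters.
At the order-1 pole 11/7 set g(k) = (k - (11/7))*(rational part) = -37*k/32 - 25/14.
Simple pole: residue = g(a) at a = 11/7, which is -807/224.
List the singular points by increasing real part (a conjugate pair: the negative imaginary part first).

Radius of convergence at 0: 11/7.
At -5: an algebraic (square-root) branch point.
At 11/7: a pole of order 1; residue -807/224.
At 10/3: an algebraic (square-root) branch point.


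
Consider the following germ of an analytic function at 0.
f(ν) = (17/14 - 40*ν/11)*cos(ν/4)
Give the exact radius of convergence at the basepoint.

The radius of convergence is infinite.

The factor cos(ν/4) is entire and contributes no finite singular point.
The polynomial part has no poles.
No finite singular points: the Taylor series at 0 converges everywhere.


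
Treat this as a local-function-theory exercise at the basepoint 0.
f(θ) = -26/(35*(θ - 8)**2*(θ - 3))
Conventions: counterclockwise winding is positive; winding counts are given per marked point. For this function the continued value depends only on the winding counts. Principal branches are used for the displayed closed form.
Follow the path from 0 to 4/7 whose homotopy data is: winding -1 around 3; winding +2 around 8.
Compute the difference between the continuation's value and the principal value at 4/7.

Continued minus principal equals 0.

The function is rational, hence single-valued: continuing it around any pole returns the same value, so the difference is 0.


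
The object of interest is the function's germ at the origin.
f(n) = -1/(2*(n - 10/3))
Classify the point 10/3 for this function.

The point is a pole of order 1.

The denominator factor n - 10/3 vanishes at 10/3 and appears to the power 1; the numerator there equals -1/2, nonzero, and no other factor vanishes.
Hence a pole whose order is the multiplicity, 1.


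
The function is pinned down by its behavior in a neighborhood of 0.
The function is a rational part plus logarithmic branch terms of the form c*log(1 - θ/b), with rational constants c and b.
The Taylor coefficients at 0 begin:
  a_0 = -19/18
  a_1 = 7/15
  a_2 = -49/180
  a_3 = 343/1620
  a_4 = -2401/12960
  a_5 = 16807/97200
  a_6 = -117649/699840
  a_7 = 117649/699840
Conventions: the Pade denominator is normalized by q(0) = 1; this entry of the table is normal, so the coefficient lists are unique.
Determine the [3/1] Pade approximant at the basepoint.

Taylor coefficients needed (read off): a_0 = -19/18, a_1 = 7/15, a_2 = -49/180, a_3 = 343/1620, a_4 = -2401/12960.
Write the denominator as Q(θ) = 1 + q1*θ. Requiring Q*f - P = O(θ^5) with deg P <= 3 kills the coefficients of θ^4..θ^4 in Q*f:
  θ^4: a_4 + q1*a_3 = 0, i.e. -2401/12960 + (343/1620)*q1 = 0.
Solving this linear system: q1 = 7/8.
The numerator is Q*f truncated at degree 3: P0 = a_0 = -19/18; P1 = a_1 + q1*a_0 = -329/720; P2 = a_2 + q1*a_1 = 49/360; P3 = a_3 + q1*a_2 = -343/12960.

The Pade approximant has numerator coefficients [-19/18, -329/720, 49/360, -343/12960]; denominator coefficients [1, 7/8].


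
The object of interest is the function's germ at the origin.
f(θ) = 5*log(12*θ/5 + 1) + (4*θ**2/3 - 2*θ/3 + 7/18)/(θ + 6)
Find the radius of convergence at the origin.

Denominator factor (θ + 6): pole of order 1 at -6, modulus 6.
Branch term (5)*log(1 - θ/(-5/12)): its argument vanishes at θ = -5/12, a logarithmic branch point, modulus 5/12.
The radius of convergence is the smallest modulus among the singular points: 5/12.

The radius of convergence is 5/12.


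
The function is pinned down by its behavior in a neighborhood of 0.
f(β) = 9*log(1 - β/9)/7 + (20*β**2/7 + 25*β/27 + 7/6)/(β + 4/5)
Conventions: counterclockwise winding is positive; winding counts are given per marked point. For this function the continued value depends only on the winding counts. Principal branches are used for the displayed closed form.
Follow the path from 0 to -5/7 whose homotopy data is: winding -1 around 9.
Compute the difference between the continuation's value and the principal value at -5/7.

The rational part is single-valued and drops out of the difference; each branch term changes only by its own monodromy.
(9/7)*log(1 - β/(9)): each positive loop around 9 adds 2*pi*i to the log, so winding -1 contributes (9/7)*(-1)*2*pi*i = -(18/7)*pi*i.
Summing the contributions at β = -5/7 gives -(18/7)*pi*i.

Continued minus principal equals -(18/7)*pi*i.


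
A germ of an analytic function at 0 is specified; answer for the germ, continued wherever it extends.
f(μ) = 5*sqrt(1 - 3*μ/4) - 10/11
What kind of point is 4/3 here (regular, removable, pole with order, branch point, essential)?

The term (5)*sqrt(1 - μ/(4/3)) has argument 1 - 4/3/(4/3) = 0 at 4/3: a square-root (algebraic, two-sheeted) branch point; the remaining terms are analytic or single-valued there.

The point is an algebraic (square-root) branch point.


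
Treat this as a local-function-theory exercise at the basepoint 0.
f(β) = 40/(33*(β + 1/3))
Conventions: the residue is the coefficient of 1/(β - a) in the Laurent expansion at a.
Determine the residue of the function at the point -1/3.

The residue is 40/33.

At the order-1 pole -1/3 set g(β) = (β - (-1/3))*f(β) = 40/33.
Simple pole: residue = g(a) at a = -1/3, which is 40/33.


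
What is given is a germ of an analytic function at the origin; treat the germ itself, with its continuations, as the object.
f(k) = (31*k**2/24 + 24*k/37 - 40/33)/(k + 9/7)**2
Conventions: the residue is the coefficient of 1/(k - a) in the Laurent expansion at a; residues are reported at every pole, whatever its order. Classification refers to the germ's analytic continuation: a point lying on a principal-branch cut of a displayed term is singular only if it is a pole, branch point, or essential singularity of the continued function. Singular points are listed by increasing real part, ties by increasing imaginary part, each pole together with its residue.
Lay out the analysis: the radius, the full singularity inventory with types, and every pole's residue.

Denominator factor (k + 9/7)^2: pole of order 2 at -9/7, modulus 9/7.
The radius of convergence is the smallest modulus among the singular points: 9/7.
At the order-2 pole -9/7 set g(k) = (k - (-9/7))^2*f(k) = 31*k**2/24 + 24*k/37 - 40/33.
Order-2 pole: residue = g'(a); g'(-9/7) = -2769/1036, so the residue is -2769/1036.

Radius of convergence at 0: 9/7.
At -9/7: a pole of order 2; residue -2769/1036.


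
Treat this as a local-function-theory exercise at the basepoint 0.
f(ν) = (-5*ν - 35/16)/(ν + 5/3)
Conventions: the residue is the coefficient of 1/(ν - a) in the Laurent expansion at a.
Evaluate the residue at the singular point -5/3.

At the order-1 pole -5/3 set g(ν) = (ν - (-5/3))*f(ν) = -5*ν - 35/16.
Simple pole: residue = g(a) at a = -5/3, which is 295/48.

The residue is 295/48.


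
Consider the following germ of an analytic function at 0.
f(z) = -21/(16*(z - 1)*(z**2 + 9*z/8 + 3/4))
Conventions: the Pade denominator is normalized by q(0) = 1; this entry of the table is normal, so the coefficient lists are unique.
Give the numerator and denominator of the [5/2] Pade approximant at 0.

The Pade approximant has numerator coefficients [7/4, -238/2537, 5360/2537, 3200/2537, -1024/2537, 8192/2537]; denominator coefficients [1, 2265/5074, 108025/106554].

Taylor coefficients needed (expand at 0): a_0 = 7/4, a_1 = -7/8, a_2 = 35/48, a_3 = 175/96, a_4 = -1127/576, a_5 = 2597/1152, a_6 = 6755/6912, a_7 = -37625/13824.
Write the denominator as Q(z) = 1 + q1*z + q2*z^2. Requiring Q*f - P = O(z^8) with deg P <= 5 kills the coefficients of z^6..z^7 in Q*f:
  z^6: a_6 + q1*a_5 + q2*a_4 = 0, i.e. 6755/6912 + (2597/1152)*q1 + (-1127/576)*q2 = 0.
  z^7: a_7 + q1*a_6 + q2*a_5 = 0, i.e. -37625/13824 + (6755/6912)*q1 + (2597/1152)*q2 = 0.
Solving this linear system: q1 = 2265/5074, q2 = 108025/106554.
The numerator is Q*f truncated at degree 5: P0 = a_0 = 7/4; P1 = a_1 + q1*a_0 = -238/2537; P2 = a_2 + q1*a_1 + q2*a_0 = 5360/2537; P3 = a_3 + q1*a_2 + q2*a_1 = 3200/2537; P4 = a_4 + q1*a_3 + q2*a_2 = -1024/2537; P5 = a_5 + q1*a_4 + q2*a_3 = 8192/2537.


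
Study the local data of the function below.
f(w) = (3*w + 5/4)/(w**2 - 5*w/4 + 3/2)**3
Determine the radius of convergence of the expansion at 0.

Denominator factor (w**2 - 5*w/4 + 3/2)^3: discriminant -71/16, complex-conjugate roots (5/8) + ((1/8)*sqrt(71))*i and (5/8) - ((1/8)*sqrt(71))*i; poles of order 3, moduli (1/2)*sqrt(6) and (1/2)*sqrt(6).
The radius of convergence is the smallest modulus among the singular points: (1/2)*sqrt(6).

The radius of convergence is (1/2)*sqrt(6).


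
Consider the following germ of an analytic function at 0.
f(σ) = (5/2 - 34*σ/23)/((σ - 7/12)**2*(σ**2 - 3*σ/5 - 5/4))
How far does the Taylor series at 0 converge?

The radius of convergence is 7/12.

Denominator factor (σ - 7/12)^2: pole of order 2 at 7/12, modulus 7/12.
Denominator factor (σ**2 - 3*σ/5 - 5/4): discriminant 134/25, real irrational roots 3/10 + (1/10)*sqrt(134) and 3/10 - (1/10)*sqrt(134); poles of order 1, moduli 3/10 + (1/10)*sqrt(134) and -3/10 + (1/10)*sqrt(134).
The radius of convergence is the smallest modulus among the singular points: 7/12.


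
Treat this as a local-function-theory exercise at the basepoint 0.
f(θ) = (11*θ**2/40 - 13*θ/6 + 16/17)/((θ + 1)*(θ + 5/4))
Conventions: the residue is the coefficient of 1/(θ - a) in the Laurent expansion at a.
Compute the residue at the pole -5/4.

The residue is -26629/1632.

At the order-1 pole -5/4 set g(θ) = (θ - (-5/4))*f(θ) = (11*θ**2/40 - 13*θ/6 + 16/17)/(θ + 1).
Simple pole: residue = g(a) at a = -5/4, which is -26629/1632.


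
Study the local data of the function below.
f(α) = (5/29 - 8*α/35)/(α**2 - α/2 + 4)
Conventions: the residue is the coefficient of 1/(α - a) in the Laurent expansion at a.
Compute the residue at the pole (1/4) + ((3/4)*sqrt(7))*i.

The factor α**2 - α/2 + 4 splits as (α - a)(α - a') with a = (1/4) + ((3/4)*sqrt(7))*i, a' = (1/4) - ((3/4)*sqrt(7))*i. At the order-1 pole a set g(α) = (α - a)*f(α) = [5/29 - 8*α/35] / (α - a').
Simple pole: residue = g(a) at a = (1/4) + ((3/4)*sqrt(7))*i, which is (-4/35) - ((78/7105)*sqrt(7))*i.

The residue is (-4/35) - ((78/7105)*sqrt(7))*i.


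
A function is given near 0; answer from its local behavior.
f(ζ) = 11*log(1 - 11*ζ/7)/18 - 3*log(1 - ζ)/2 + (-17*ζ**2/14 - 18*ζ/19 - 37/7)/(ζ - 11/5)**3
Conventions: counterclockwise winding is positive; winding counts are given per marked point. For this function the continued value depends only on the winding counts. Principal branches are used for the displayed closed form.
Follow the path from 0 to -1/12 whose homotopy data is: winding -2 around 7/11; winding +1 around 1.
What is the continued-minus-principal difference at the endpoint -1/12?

The rational part is single-valued and drops out of the difference; each branch term changes only by its own monodromy.
(-3/2)*log(1 - ζ/(1)): each positive loop around 1 adds 2*pi*i to the log, so winding +1 contributes (-3/2)*(1)*2*pi*i = -(3)*pi*i.
(11/18)*log(1 - ζ/(7/11)): each positive loop around 7/11 adds 2*pi*i to the log, so winding -2 contributes (11/18)*(-2)*2*pi*i = -(22/9)*pi*i.
Summing the contributions at ζ = -1/12 gives -(49/9)*pi*i.

Continued minus principal equals -(49/9)*pi*i.


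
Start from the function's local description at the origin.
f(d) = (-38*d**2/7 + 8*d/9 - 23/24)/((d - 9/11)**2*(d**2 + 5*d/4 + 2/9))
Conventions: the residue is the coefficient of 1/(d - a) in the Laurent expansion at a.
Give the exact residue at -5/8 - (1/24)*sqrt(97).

The factor d**2 + 5*d/4 + 2/9 splits as (d - a)(d - a') with a = -5/8 - (1/24)*sqrt(97), a' = -5/8 + (1/24)*sqrt(97). At the order-1 pole a set g(d) = (d - a)*f(d) = [(-38*d**2/7 + 8*d/9 - 23/24)/(d - 9/11)**2] / (d - a').
Simple pole: residue = g(a) at a = -5/8 - (1/24)*sqrt(97), which is 157412167/278155684 + (41500240353/188867709436)*sqrt(97).

The residue is 157412167/278155684 + (41500240353/188867709436)*sqrt(97).


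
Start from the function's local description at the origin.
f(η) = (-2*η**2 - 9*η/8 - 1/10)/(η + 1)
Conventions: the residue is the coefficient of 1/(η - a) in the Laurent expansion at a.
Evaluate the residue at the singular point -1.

At the order-1 pole -1 set g(η) = (η - (-1))*f(η) = -2*η**2 - 9*η/8 - 1/10.
Simple pole: residue = g(a) at a = -1, which is -39/40.

The residue is -39/40.


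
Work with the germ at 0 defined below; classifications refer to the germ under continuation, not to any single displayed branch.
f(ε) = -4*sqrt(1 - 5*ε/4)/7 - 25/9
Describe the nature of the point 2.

There is no denominator, hence no pole anywhere.
Branch term sqrt(1 - ε/(4/5)): argument at 2 is -3/2, nonzero, so 2 is not its branch point (a point on a principal cut is still regular for the continued germ).
So the germ continues analytically to 2.

The point is a regular point.


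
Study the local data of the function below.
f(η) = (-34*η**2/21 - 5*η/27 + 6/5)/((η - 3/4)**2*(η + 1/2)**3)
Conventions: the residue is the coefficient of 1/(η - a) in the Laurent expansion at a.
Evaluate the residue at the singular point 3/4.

The residue is -899552/590625.

At the order-2 pole 3/4 set g(η) = (η - (3/4))^2*f(η) = (-34*η**2/21 - 5*η/27 + 6/5)/(η + 1/2)**3.
Order-2 pole: residue = g'(a); g'(3/4) = -899552/590625, so the residue is -899552/590625.


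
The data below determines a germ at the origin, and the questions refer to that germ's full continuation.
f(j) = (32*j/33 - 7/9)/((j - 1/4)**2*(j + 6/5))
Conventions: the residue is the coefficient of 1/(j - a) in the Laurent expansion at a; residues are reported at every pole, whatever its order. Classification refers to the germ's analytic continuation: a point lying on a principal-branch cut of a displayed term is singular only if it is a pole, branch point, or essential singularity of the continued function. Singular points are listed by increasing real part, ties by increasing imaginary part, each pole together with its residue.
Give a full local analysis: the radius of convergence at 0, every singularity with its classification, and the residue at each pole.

Denominator factor (j - 1/4)^2: pole of order 2 at 1/4, modulus 1/4.
Denominator factor (j + 6/5): pole of order 1 at -6/5, modulus 6/5.
The radius of convergence is the smallest modulus among the singular points: 1/4.
At the order-1 pole -6/5 set g(j) = (j - (-6/5))*f(j) = (32*j/33 - 7/9)/(j - 1/4)**2.
Simple pole: residue = g(a) at a = -6/5, which is -76880/83259.
At the order-2 pole 1/4 set g(j) = (j - (1/4))^2*f(j) = (32*j/33 - 7/9)/(j + 6/5).
Order-2 pole: residue = g'(a); g'(1/4) = 76880/83259, so the residue is 76880/83259.
List the singular points by increasing real part (a conjugate pair: the negative imaginary part first).

Radius of convergence at 0: 1/4.
At -6/5: a pole of order 1; residue -76880/83259.
At 1/4: a pole of order 2; residue 76880/83259.


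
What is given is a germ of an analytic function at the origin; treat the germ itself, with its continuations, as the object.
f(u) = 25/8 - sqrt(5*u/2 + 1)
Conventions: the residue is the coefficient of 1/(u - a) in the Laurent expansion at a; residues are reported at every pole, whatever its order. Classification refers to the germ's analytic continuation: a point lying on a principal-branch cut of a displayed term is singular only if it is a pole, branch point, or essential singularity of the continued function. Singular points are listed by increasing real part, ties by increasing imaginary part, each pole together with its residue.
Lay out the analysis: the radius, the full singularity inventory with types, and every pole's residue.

Branch term (-1)*sqrt(1 - u/(-2/5)): its argument vanishes at u = -2/5, a square-root branch point, modulus 2/5.
The radius of convergence is the smallest modulus among the singular points: 2/5.

Radius of convergence at 0: 2/5.
At -2/5: an algebraic (square-root) branch point.


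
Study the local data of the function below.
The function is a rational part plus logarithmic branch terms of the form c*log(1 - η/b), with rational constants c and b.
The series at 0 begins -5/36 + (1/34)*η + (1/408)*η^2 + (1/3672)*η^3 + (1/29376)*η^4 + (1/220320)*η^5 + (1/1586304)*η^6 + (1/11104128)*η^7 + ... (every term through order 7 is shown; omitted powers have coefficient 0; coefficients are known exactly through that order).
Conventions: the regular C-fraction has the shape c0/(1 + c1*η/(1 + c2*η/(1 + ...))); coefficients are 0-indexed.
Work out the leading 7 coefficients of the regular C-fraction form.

Taylor coefficients (read off): a_0 = -5/36, a_1 = 1/34, a_2 = 1/408, a_3 = 1/3672, a_4 = 1/29376, a_5 = 1/220320, a_6 = 1/1586304.
c0 = a_0 = -5/36. Peel one level at a time: if S = 1 + c*η/S' with S'(0) = 1, then c is the η-coefficient of S and S' = c*η/(S - 1).
S_1 = c0/f = 1 + (18/85)*η + (903/14450)*η^2 + ...; c1 = 18/85.
S_2 = c1*η/(S_1 - 1) = 1 + (-301/1020)*η + (-1/432)*η^2 + ...; c2 = -301/1020.
S_3 = c2*η/(S_2 - 1) = 1 + (-85/10836)*η + (-34765/58709448)*η^2 + ...; c3 = -85/10836.
S_4 = c3*η/(S_3 - 1) = 1 + (-409/5418)*η + (-1/540)*η^2 + ...; c4 = -409/5418.
S_5 = c4*η/(S_4 - 1) = 1 + (-301/12270)*η + (-144781/100368600)*η^2 + ...; c5 = -301/12270.
S_6 = c5*η/(S_5 - 1) = 1 + (-481/8180)*η + ...; c6 = -481/8180.

The regular C-fraction coefficients are [-5/36, 18/85, -301/1020, -85/10836, -409/5418, -301/12270, -481/8180].
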